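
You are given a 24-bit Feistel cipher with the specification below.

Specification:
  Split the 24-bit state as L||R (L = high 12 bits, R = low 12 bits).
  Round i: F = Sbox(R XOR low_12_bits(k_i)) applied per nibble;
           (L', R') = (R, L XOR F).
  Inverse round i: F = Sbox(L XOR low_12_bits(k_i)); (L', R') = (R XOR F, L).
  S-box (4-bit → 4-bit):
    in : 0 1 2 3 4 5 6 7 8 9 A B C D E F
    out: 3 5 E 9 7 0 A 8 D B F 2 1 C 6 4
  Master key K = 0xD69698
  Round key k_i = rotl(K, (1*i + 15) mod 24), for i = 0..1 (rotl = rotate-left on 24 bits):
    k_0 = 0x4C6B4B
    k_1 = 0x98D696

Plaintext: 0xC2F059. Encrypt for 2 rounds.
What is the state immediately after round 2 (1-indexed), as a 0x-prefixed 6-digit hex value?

s_0 = plaintext = 0xC2F059
s_1 = Round(s_0, k_0) = 0x059E71
s_2 = Round(s_1, k_1) = 0xE71D31

0xE71D31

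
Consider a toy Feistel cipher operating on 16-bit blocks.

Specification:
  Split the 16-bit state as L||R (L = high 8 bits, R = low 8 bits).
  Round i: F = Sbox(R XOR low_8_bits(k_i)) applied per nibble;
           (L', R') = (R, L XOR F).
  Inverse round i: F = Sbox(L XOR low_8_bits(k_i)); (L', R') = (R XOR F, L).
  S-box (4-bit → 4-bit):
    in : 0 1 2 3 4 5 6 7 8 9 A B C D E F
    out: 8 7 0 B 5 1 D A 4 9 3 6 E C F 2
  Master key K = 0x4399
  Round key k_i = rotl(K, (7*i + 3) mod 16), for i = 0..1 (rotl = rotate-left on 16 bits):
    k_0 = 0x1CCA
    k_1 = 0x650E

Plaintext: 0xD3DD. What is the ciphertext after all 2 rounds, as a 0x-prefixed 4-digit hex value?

s_0 = plaintext = 0xD3DD
s_1 = Round(s_0, k_0) = 0xDDA9
s_2 = Round(s_1, k_1) = 0xA9E7

0xA9E7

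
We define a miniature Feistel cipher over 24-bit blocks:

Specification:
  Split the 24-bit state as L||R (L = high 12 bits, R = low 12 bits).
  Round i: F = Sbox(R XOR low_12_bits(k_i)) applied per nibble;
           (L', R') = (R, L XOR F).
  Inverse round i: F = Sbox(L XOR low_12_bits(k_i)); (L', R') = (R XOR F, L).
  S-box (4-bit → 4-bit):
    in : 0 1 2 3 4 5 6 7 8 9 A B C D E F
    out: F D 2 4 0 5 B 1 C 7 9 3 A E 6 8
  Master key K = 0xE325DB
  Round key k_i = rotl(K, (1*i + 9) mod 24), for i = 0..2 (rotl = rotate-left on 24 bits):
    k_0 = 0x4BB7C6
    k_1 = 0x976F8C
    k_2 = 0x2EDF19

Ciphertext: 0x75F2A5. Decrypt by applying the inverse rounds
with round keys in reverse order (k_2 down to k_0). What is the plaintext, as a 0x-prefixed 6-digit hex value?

s_0 = ciphertext = 0x75F2A5
s_1 = InvRound(s_0, k_2) = 0xEAE75F
s_2 = InvRound(s_1, k_1) = 0xA7DEAE
s_3 = InvRound(s_2, k_0) = 0x09DA7D

0x09DA7D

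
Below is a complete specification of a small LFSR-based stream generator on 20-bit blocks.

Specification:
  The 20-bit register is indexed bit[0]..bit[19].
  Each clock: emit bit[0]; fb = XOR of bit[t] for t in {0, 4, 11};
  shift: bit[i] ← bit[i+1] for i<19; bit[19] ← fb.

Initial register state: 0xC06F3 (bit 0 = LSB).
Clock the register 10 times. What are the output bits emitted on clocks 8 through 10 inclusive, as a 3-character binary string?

101

reg_0 = 0xC06F3
clock 1: out=1, reg = 0x60379
clock 2: out=1, reg = 0x301BC
clock 3: out=0, reg = 0x980DE
clock 4: out=0, reg = 0xCC06F
clock 5: out=1, reg = 0xE6037
clock 6: out=1, reg = 0x7301B
clock 7: out=1, reg = 0x3980D
clock 8: out=1, reg = 0x1CC06
clock 9: out=0, reg = 0x8E603
clock 10: out=1, reg = 0xC7301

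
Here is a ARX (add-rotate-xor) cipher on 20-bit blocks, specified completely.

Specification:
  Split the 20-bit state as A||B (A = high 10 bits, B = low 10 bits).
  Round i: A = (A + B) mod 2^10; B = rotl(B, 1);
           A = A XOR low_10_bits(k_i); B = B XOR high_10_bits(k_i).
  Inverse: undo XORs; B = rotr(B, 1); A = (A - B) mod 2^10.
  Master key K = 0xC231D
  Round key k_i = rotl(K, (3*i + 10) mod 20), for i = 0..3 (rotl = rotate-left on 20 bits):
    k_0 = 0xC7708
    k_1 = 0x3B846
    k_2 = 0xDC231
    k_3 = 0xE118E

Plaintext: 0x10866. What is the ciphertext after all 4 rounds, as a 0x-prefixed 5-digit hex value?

0xCB852

s_0 = plaintext = 0x10866
s_1 = Round(s_0, k_0) = 0xE83D1
s_2 = Round(s_1, k_1) = 0xCDF4D
s_3 = Round(s_2, k_2) = 0x2D5EB
s_4 = Round(s_3, k_3) = 0xCB852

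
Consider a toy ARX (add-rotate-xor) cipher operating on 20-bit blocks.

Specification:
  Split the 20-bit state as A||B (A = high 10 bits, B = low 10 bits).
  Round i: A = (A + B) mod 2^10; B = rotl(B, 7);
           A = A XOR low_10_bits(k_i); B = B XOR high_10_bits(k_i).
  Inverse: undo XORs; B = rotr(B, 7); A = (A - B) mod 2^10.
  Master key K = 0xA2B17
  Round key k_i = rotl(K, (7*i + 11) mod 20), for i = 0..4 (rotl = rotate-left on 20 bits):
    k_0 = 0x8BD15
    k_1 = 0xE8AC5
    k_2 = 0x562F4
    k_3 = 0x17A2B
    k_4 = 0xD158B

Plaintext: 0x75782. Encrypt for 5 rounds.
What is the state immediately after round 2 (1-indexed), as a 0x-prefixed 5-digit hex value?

s_0 = plaintext = 0x75782
s_1 = Round(s_0, k_0) = 0x10B5F
s_2 = Round(s_1, k_1) = 0x59049
s_3 = Round(s_2, k_2) = 0xD65D1
s_4 = Round(s_3, k_3) = 0xC04E4
s_5 = Round(s_4, k_4) = 0x9B959

0x59049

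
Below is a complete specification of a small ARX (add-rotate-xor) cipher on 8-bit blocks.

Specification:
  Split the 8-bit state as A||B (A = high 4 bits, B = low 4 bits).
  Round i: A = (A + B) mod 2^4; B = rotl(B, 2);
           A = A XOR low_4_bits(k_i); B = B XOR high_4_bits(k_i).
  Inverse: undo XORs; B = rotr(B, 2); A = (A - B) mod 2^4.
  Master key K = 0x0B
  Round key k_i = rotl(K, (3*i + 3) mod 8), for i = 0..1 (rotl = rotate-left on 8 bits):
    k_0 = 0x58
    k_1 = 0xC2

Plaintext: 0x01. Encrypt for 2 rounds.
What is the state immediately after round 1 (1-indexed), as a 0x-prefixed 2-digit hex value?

s_0 = plaintext = 0x01
s_1 = Round(s_0, k_0) = 0x91
s_2 = Round(s_1, k_1) = 0x88

0x91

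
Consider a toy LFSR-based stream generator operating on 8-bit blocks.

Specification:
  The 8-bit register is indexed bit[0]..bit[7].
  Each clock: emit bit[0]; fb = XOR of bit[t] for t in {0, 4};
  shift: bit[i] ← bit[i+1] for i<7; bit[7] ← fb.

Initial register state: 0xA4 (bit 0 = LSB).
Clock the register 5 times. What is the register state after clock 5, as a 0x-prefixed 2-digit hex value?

0x75

reg_0 = 0xA4
clock 1: out=0, reg = 0x52
clock 2: out=0, reg = 0xA9
clock 3: out=1, reg = 0xD4
clock 4: out=0, reg = 0xEA
clock 5: out=0, reg = 0x75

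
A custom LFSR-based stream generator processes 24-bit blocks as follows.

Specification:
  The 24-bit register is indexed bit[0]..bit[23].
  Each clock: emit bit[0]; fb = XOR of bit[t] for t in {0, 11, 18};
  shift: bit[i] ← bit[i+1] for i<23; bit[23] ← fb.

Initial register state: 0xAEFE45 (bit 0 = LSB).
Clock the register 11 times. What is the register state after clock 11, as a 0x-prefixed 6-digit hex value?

reg_0 = 0xAEFE45
clock 1: out=1, reg = 0xD77F22
clock 2: out=0, reg = 0x6BBF91
clock 3: out=1, reg = 0x35DFC8
clock 4: out=0, reg = 0x1AEFE4
clock 5: out=0, reg = 0x8D77F2
clock 6: out=0, reg = 0xC6BBF9
clock 7: out=1, reg = 0xE35DFC
clock 8: out=0, reg = 0xF1AEFE
clock 9: out=0, reg = 0xF8D77F
clock 10: out=1, reg = 0xFC6BBF
clock 11: out=1, reg = 0xFE35DF

0xFE35DF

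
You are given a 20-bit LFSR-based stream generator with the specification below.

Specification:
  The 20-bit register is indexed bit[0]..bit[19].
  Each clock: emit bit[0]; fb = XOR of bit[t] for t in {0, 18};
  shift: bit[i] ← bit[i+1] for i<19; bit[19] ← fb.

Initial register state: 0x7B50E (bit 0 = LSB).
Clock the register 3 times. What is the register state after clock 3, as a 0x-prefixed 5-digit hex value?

0x6F6A1

reg_0 = 0x7B50E
clock 1: out=0, reg = 0xBDA87
clock 2: out=1, reg = 0xDED43
clock 3: out=1, reg = 0x6F6A1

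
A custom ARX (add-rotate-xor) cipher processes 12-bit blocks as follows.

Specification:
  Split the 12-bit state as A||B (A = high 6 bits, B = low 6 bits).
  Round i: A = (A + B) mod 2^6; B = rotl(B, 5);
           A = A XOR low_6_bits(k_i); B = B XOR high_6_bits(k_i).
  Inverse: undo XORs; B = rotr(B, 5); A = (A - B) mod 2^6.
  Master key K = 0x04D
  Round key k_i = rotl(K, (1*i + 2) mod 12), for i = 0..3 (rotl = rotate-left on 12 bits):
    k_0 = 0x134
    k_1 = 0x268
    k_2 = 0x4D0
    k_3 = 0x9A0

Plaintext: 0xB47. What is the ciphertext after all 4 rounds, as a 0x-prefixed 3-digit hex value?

s_0 = plaintext = 0xB47
s_1 = Round(s_0, k_0) = 0x027
s_2 = Round(s_1, k_1) = 0x3FA
s_3 = Round(s_2, k_2) = 0x64E
s_4 = Round(s_3, k_3) = 0x1E1

0x1E1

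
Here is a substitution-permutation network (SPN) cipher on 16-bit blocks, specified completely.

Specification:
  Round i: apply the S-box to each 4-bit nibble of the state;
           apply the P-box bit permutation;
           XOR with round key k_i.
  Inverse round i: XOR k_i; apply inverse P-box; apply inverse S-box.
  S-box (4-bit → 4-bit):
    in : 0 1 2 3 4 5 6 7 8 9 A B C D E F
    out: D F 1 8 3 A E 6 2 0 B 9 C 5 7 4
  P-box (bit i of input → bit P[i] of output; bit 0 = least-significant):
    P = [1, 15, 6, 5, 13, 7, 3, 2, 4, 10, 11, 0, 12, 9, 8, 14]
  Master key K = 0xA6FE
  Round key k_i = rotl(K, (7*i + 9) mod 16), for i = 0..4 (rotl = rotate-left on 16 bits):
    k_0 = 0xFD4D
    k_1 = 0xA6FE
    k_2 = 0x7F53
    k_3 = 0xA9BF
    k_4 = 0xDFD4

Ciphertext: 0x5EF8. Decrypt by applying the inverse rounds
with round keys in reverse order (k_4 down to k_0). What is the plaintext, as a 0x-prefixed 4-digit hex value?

s_0 = ciphertext = 0x5EF8
s_1 = InvRound(s_0, k_4) = 0xF9C5
s_2 = InvRound(s_1, k_3) = 0xB2F0
s_3 = InvRound(s_2, k_2) = 0xC68A
s_4 = InvRound(s_3, k_1) = 0x32BC
s_5 = InvRound(s_4, k_0) = 0x6186

0x6186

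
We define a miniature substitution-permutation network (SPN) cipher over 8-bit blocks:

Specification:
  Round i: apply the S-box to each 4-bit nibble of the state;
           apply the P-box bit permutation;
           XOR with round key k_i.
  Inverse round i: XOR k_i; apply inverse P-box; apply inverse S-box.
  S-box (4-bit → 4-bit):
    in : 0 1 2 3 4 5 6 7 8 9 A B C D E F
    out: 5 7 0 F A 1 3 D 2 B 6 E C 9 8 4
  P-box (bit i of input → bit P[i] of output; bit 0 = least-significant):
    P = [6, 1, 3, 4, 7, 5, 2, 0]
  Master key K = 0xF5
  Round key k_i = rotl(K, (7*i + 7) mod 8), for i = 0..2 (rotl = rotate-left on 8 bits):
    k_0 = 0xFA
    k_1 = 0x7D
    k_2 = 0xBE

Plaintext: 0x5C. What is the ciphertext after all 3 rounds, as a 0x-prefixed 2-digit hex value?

0x6F

s_0 = plaintext = 0x5C
s_1 = Round(s_0, k_0) = 0x62
s_2 = Round(s_1, k_1) = 0xDD
s_3 = Round(s_2, k_2) = 0x6F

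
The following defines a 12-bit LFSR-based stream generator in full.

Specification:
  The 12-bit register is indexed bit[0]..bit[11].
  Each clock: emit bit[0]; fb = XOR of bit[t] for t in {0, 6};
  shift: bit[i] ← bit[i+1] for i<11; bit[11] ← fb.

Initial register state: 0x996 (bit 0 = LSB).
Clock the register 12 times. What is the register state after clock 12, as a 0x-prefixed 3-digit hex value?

0x5B0

reg_0 = 0x996
clock 1: out=0, reg = 0x4CB
clock 2: out=1, reg = 0x265
clock 3: out=1, reg = 0x132
clock 4: out=0, reg = 0x099
clock 5: out=1, reg = 0x84C
clock 6: out=0, reg = 0xC26
clock 7: out=0, reg = 0x613
clock 8: out=1, reg = 0xB09
clock 9: out=1, reg = 0xD84
clock 10: out=0, reg = 0x6C2
clock 11: out=0, reg = 0xB61
clock 12: out=1, reg = 0x5B0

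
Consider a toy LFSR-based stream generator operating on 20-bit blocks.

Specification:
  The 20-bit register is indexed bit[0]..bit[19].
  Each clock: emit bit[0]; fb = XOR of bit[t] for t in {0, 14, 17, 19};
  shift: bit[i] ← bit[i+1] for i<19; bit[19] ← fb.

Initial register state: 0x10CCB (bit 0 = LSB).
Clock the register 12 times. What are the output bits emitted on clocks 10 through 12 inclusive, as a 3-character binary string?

011

reg_0 = 0x10CCB
clock 1: out=1, reg = 0x88665
clock 2: out=1, reg = 0x44332
clock 3: out=0, reg = 0xA2199
clock 4: out=1, reg = 0xD10CC
clock 5: out=0, reg = 0xE8866
clock 6: out=0, reg = 0x74433
clock 7: out=1, reg = 0xBA219
clock 8: out=1, reg = 0xDD10C
clock 9: out=0, reg = 0x6E886
clock 10: out=0, reg = 0x37443
clock 11: out=1, reg = 0x9BA21
clock 12: out=1, reg = 0x4DD10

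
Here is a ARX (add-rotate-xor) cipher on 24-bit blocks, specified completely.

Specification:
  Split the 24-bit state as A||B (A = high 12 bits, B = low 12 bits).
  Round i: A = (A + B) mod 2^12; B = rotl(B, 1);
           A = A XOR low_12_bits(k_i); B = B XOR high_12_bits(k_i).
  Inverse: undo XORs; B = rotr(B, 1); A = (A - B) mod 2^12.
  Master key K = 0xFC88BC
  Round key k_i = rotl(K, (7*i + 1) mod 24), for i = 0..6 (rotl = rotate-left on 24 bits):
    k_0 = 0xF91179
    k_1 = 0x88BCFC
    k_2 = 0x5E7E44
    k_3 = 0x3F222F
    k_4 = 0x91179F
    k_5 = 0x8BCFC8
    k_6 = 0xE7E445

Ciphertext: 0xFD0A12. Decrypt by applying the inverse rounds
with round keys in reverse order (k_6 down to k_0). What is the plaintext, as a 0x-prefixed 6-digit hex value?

0x15A70B

s_0 = ciphertext = 0xFD0A12
s_1 = InvRound(s_0, k_6) = 0x95F236
s_2 = InvRound(s_1, k_5) = 0x152545
s_3 = InvRound(s_2, k_4) = 0x0A362A
s_4 = InvRound(s_3, k_3) = 0xFA02EC
s_5 = InvRound(s_4, k_2) = 0x65FB85
s_6 = InvRound(s_5, k_1) = 0x91C187
s_7 = InvRound(s_6, k_0) = 0x15A70B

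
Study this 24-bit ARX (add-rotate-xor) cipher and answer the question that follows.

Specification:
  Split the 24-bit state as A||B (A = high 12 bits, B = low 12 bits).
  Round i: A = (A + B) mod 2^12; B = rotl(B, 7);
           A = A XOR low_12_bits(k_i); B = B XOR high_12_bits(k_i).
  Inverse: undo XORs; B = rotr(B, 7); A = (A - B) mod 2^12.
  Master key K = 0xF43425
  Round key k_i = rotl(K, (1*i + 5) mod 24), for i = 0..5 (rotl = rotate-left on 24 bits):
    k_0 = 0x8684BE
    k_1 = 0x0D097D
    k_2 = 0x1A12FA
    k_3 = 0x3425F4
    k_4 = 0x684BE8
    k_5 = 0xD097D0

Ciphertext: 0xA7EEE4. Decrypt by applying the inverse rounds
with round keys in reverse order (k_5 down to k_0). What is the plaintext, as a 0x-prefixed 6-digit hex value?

0x1BF45F

s_0 = ciphertext = 0xA7EEE4
s_1 = InvRound(s_0, k_5) = 0x007DA7
s_2 = InvRound(s_1, k_4) = 0x779476
s_3 = InvRound(s_2, k_3) = 0xBFF68E
s_4 = InvRound(s_3, k_2) = 0x3175EE
s_5 = InvRound(s_4, k_1) = 0x2A07CA
s_6 = InvRound(s_5, k_0) = 0x1BF45F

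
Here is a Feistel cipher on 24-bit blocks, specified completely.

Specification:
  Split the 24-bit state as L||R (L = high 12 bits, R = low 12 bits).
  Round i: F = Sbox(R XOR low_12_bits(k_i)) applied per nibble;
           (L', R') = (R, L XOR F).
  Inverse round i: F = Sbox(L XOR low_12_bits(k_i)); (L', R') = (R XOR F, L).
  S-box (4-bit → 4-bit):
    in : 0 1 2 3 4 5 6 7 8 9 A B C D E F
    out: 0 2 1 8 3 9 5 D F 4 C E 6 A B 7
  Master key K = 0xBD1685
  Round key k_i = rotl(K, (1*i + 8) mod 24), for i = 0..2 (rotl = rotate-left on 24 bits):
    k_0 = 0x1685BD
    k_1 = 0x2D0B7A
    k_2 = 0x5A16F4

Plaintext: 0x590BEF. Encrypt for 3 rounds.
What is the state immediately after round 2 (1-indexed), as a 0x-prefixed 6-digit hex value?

0xE01231

s_0 = plaintext = 0x590BEF
s_1 = Round(s_0, k_0) = 0xBEFE01
s_2 = Round(s_1, k_1) = 0xE01231
s_3 = Round(s_2, k_2) = 0x231D68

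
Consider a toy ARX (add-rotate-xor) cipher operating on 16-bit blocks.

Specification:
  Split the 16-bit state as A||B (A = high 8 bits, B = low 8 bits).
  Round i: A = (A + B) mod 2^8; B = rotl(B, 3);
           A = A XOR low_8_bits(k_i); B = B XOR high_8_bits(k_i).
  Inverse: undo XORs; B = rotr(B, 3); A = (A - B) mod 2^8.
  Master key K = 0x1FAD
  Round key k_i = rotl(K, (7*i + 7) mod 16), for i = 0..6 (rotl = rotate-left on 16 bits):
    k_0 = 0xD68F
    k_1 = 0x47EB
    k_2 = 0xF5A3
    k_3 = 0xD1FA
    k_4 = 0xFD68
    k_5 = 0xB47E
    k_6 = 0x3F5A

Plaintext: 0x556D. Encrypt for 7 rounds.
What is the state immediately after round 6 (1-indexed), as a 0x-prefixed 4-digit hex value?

0xB76E

s_0 = plaintext = 0x556D
s_1 = Round(s_0, k_0) = 0x4DBD
s_2 = Round(s_1, k_1) = 0xE1AA
s_3 = Round(s_2, k_2) = 0x28A0
s_4 = Round(s_3, k_3) = 0x32D4
s_5 = Round(s_4, k_4) = 0x6E5B
s_6 = Round(s_5, k_5) = 0xB76E
s_7 = Round(s_6, k_6) = 0x7F4C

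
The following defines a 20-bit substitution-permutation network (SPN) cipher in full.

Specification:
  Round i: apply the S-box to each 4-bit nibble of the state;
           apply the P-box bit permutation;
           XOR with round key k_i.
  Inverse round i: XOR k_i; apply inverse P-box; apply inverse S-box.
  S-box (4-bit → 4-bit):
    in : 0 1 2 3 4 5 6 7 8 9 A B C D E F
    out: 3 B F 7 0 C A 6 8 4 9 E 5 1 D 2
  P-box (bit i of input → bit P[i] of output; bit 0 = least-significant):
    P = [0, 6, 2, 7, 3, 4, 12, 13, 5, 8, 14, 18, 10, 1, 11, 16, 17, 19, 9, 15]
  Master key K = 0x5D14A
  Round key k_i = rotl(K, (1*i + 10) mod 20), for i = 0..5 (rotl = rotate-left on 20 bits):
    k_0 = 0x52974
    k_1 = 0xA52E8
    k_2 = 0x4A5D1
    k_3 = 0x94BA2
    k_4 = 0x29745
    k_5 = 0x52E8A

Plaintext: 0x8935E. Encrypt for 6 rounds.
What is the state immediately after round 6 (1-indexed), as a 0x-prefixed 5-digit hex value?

s_0 = plaintext = 0x8935E
s_1 = Round(s_0, k_0) = 0x5D0D1
s_2 = Round(s_1, k_1) = 0xAD501
s_3 = Round(s_2, k_2) = 0x26108
s_4 = Round(s_3, k_3) = 0x6C818
s_5 = Round(s_4, k_4) = 0xE3BDD
s_6 = Round(s_5, k_5) = 0x3E181

0x3E181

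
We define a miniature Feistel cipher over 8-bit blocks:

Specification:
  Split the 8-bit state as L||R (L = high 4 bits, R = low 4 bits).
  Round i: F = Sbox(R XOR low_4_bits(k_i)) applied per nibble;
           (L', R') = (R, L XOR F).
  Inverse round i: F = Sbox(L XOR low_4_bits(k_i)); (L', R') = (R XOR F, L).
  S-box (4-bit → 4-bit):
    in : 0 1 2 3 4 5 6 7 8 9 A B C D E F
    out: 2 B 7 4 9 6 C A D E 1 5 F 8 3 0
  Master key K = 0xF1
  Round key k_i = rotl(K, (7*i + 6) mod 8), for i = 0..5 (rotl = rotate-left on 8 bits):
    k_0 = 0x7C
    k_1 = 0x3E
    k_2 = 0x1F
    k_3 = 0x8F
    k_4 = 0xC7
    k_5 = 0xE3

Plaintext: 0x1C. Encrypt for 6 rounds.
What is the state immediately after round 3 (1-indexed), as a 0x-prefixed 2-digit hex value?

0x46

s_0 = plaintext = 0x1C
s_1 = Round(s_0, k_0) = 0xC3
s_2 = Round(s_1, k_1) = 0x34
s_3 = Round(s_2, k_2) = 0x46
s_4 = Round(s_3, k_3) = 0x6A
s_5 = Round(s_4, k_4) = 0xAE
s_6 = Round(s_5, k_5) = 0xE2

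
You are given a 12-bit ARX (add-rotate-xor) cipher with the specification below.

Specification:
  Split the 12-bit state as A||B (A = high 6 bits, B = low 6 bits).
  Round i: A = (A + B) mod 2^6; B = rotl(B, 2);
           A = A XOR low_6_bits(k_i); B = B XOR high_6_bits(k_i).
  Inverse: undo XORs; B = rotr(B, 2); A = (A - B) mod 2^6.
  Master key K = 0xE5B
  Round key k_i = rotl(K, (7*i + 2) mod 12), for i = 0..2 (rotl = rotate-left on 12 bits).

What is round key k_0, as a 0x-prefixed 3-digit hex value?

K = 0xE5B
k_0 = rotl(K, (7*0+2) mod 12) = rotl(K, 2) = 0x96F

0x96F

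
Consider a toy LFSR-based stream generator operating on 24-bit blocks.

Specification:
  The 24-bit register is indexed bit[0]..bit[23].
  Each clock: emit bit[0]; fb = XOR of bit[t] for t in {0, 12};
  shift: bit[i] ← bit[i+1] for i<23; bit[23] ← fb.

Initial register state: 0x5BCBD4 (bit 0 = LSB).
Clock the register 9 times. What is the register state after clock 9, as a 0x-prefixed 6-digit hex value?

reg_0 = 0x5BCBD4
clock 1: out=0, reg = 0x2DE5EA
clock 2: out=0, reg = 0x16F2F5
clock 3: out=1, reg = 0x0B797A
clock 4: out=0, reg = 0x85BCBD
clock 5: out=1, reg = 0x42DE5E
clock 6: out=0, reg = 0xA16F2F
clock 7: out=1, reg = 0xD0B797
clock 8: out=1, reg = 0x685BCB
clock 9: out=1, reg = 0x342DE5

0x342DE5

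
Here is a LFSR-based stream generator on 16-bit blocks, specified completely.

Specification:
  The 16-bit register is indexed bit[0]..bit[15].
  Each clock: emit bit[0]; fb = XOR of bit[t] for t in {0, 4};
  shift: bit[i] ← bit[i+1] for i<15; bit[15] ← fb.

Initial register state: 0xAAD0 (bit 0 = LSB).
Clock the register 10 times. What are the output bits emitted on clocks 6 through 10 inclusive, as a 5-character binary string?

reg_0 = 0xAAD0
clock 1: out=0, reg = 0xD568
clock 2: out=0, reg = 0x6AB4
clock 3: out=0, reg = 0xB55A
clock 4: out=0, reg = 0xDAAD
clock 5: out=1, reg = 0xED56
clock 6: out=0, reg = 0xF6AB
clock 7: out=1, reg = 0xFB55
clock 8: out=1, reg = 0x7DAA
clock 9: out=0, reg = 0x3ED5
clock 10: out=1, reg = 0x1F6A

01101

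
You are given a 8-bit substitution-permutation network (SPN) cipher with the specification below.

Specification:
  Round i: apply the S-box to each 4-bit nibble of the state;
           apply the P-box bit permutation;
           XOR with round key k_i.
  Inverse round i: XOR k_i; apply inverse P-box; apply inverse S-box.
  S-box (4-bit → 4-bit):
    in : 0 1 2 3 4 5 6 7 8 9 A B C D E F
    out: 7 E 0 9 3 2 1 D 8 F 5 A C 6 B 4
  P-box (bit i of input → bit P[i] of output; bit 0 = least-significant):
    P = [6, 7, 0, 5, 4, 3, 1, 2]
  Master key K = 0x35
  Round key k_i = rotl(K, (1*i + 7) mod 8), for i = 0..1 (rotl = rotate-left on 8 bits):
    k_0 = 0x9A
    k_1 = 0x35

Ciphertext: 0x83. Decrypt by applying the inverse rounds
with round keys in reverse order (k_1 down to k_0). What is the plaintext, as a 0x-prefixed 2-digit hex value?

0x29

s_0 = ciphertext = 0x83
s_1 = InvRound(s_0, k_1) = 0x7B
s_2 = InvRound(s_1, k_0) = 0x29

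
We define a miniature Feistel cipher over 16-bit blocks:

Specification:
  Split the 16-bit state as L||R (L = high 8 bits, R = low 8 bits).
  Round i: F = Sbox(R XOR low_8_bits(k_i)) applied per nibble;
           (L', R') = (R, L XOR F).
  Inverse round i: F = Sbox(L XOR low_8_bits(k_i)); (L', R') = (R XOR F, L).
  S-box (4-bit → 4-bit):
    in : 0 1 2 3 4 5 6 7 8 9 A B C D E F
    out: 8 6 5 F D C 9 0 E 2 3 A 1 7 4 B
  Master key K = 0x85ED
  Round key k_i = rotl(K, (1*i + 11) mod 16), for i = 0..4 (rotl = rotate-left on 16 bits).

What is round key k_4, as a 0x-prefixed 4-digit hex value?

K = 0x85ED
k_0 = rotl(K, (1*0+11) mod 16) = rotl(K, 11) = 0x6C2F
k_1 = rotl(K, (1*1+11) mod 16) = rotl(K, 12) = 0xD85E
k_2 = rotl(K, (1*2+11) mod 16) = rotl(K, 13) = 0xB0BD
k_3 = rotl(K, (1*3+11) mod 16) = rotl(K, 14) = 0x617B
k_4 = rotl(K, (1*4+11) mod 16) = rotl(K, 15) = 0xC2F6

0xC2F6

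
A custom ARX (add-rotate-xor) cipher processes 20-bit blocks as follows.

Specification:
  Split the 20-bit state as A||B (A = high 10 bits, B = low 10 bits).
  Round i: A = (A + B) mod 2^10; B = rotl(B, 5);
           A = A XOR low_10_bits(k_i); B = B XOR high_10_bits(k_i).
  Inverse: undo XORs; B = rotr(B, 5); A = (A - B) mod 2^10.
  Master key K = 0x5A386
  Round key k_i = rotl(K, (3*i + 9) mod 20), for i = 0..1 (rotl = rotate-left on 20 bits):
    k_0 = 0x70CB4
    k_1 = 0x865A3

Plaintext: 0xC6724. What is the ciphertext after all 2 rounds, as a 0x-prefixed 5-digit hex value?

0x90153

s_0 = plaintext = 0xC6724
s_1 = Round(s_0, k_0) = 0xA255A
s_2 = Round(s_1, k_1) = 0x90153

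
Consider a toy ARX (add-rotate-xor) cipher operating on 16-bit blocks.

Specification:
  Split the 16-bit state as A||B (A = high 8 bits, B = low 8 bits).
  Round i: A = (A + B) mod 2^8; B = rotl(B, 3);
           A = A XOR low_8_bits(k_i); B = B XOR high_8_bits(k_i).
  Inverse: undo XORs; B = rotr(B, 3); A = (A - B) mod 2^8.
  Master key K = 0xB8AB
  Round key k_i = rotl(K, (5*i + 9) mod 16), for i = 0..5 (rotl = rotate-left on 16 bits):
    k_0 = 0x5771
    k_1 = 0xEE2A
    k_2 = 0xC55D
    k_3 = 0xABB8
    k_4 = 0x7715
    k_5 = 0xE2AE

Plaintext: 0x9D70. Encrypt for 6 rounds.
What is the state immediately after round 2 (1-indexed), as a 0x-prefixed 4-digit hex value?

0x7A48

s_0 = plaintext = 0x9D70
s_1 = Round(s_0, k_0) = 0x7CD4
s_2 = Round(s_1, k_1) = 0x7A48
s_3 = Round(s_2, k_2) = 0x9F87
s_4 = Round(s_3, k_3) = 0x9E97
s_5 = Round(s_4, k_4) = 0x20CB
s_6 = Round(s_5, k_5) = 0x45BC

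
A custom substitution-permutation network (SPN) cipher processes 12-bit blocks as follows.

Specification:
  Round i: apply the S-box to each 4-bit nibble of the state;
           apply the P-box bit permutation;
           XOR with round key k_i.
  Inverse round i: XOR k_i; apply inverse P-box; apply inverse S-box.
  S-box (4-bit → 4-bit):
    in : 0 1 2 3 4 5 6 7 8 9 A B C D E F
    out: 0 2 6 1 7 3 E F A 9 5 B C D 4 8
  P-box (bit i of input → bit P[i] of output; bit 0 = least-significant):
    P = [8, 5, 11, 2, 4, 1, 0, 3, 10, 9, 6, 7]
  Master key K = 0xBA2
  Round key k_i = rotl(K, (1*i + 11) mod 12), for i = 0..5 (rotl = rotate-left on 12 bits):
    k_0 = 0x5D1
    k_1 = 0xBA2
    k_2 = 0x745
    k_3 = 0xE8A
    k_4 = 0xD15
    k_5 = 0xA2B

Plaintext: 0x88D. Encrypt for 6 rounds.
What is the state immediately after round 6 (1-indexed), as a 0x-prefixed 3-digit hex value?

s_0 = plaintext = 0x88D
s_1 = Round(s_0, k_0) = 0xE5F
s_2 = Round(s_1, k_1) = 0xBF4
s_3 = Round(s_2, k_2) = 0x8ED
s_4 = Round(s_3, k_3) = 0x50F
s_5 = Round(s_4, k_4) = 0xB11
s_6 = Round(s_5, k_5) = 0xC89

0xC89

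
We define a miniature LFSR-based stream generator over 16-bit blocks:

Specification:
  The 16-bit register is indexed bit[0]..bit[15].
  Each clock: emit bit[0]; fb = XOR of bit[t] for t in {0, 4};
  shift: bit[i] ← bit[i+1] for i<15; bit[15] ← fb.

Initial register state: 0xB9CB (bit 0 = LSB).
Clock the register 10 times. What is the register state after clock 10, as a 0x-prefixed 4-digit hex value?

0x95EE

reg_0 = 0xB9CB
clock 1: out=1, reg = 0xDCE5
clock 2: out=1, reg = 0xEE72
clock 3: out=0, reg = 0xF739
clock 4: out=1, reg = 0x7B9C
clock 5: out=0, reg = 0xBDCE
clock 6: out=0, reg = 0x5EE7
clock 7: out=1, reg = 0xAF73
clock 8: out=1, reg = 0x57B9
clock 9: out=1, reg = 0x2BDC
clock 10: out=0, reg = 0x95EE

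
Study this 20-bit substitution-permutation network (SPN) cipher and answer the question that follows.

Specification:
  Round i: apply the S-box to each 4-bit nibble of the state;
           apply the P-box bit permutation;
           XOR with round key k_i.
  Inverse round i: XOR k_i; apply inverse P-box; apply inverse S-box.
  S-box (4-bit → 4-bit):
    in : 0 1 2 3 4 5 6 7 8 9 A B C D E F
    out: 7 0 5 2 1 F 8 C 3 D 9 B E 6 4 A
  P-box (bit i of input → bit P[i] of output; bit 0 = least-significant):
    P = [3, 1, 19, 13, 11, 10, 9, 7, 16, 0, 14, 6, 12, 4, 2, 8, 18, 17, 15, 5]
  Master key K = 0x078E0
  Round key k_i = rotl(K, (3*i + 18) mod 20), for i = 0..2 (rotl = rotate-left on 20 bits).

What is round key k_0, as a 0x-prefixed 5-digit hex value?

K = 0x078E0
k_0 = rotl(K, (3*0+18) mod 20) = rotl(K, 18) = 0x01E38

0x01E38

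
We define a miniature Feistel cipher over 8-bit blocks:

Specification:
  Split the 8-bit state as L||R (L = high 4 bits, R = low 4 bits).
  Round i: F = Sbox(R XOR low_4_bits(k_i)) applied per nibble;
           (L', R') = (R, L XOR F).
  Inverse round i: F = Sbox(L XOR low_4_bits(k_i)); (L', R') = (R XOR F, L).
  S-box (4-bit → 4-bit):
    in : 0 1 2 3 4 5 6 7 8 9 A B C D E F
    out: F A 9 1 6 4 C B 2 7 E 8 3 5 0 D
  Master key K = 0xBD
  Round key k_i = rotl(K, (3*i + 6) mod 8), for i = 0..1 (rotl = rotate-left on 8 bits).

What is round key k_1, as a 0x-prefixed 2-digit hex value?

K = 0xBD
k_0 = rotl(K, (3*0+6) mod 8) = rotl(K, 6) = 0x6F
k_1 = rotl(K, (3*1+6) mod 8) = rotl(K, 1) = 0x7B

0x7B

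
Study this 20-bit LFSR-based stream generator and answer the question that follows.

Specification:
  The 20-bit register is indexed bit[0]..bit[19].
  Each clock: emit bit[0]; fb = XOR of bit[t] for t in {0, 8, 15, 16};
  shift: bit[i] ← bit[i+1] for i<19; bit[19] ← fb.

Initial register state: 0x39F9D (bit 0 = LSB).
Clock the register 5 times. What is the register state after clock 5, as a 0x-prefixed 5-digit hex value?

0x31CFC

reg_0 = 0x39F9D
clock 1: out=1, reg = 0x1CFCE
clock 2: out=0, reg = 0x8E7E7
clock 3: out=1, reg = 0xC73F3
clock 4: out=1, reg = 0x639F9
clock 5: out=1, reg = 0x31CFC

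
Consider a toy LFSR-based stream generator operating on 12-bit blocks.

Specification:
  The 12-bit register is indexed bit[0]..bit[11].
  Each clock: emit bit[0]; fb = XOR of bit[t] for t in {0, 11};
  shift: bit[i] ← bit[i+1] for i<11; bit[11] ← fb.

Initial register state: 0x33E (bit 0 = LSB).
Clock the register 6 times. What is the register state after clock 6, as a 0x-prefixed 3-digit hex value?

0xA8C

reg_0 = 0x33E
clock 1: out=0, reg = 0x19F
clock 2: out=1, reg = 0x8CF
clock 3: out=1, reg = 0x467
clock 4: out=1, reg = 0xA33
clock 5: out=1, reg = 0x519
clock 6: out=1, reg = 0xA8C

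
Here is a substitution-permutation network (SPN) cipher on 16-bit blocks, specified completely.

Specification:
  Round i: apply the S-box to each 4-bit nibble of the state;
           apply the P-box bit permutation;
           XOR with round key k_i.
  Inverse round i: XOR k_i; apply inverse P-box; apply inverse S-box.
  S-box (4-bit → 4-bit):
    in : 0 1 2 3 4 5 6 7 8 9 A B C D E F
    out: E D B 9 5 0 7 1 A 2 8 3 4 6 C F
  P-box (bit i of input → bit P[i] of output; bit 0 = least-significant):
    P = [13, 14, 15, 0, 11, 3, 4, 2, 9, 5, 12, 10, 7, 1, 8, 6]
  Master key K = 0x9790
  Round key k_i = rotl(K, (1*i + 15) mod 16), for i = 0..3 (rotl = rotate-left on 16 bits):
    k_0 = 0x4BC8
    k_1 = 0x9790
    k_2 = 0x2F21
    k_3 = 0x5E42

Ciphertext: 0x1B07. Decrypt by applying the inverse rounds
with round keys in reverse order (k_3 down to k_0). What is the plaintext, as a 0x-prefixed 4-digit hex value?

0x48EE

s_0 = ciphertext = 0x1B07
s_1 = InvRound(s_0, k_3) = 0xEAA8
s_2 = InvRound(s_1, k_2) = 0x4A90
s_3 = InvRound(s_2, k_1) = 0xCE7D
s_4 = InvRound(s_3, k_0) = 0x48EE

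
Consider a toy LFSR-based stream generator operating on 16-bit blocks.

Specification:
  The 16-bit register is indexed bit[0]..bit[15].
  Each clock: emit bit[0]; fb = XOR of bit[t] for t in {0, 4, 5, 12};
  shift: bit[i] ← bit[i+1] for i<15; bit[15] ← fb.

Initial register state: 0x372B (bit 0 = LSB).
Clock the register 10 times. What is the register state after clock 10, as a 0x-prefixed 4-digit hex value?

reg_0 = 0x372B
clock 1: out=1, reg = 0x9B95
clock 2: out=1, reg = 0xCDCA
clock 3: out=0, reg = 0x66E5
clock 4: out=1, reg = 0x3372
clock 5: out=0, reg = 0x99B9
clock 6: out=1, reg = 0x4CDC
clock 7: out=0, reg = 0xA66E
clock 8: out=0, reg = 0xD337
clock 9: out=1, reg = 0x699B
clock 10: out=1, reg = 0x34CD

0x34CD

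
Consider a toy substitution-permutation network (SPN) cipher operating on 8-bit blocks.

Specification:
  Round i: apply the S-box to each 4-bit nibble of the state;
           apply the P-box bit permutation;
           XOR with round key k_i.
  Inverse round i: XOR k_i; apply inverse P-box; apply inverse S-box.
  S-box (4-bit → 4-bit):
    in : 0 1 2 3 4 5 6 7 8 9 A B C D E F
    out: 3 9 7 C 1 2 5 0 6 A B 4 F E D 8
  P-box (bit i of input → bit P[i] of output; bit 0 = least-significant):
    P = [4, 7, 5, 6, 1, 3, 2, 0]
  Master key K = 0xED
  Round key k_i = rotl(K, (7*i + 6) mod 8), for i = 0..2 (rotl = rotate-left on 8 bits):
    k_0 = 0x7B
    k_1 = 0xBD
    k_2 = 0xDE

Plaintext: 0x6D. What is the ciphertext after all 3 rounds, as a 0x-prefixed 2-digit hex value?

0xC6

s_0 = plaintext = 0x6D
s_1 = Round(s_0, k_0) = 0x9D
s_2 = Round(s_1, k_1) = 0x54
s_3 = Round(s_2, k_2) = 0xC6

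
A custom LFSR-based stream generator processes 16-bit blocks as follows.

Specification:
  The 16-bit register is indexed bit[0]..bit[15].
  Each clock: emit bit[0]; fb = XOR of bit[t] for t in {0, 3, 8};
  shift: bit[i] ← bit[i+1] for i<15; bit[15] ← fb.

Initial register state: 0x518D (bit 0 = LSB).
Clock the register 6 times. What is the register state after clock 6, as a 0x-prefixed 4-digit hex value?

reg_0 = 0x518D
clock 1: out=1, reg = 0xA8C6
clock 2: out=0, reg = 0x5463
clock 3: out=1, reg = 0xAA31
clock 4: out=1, reg = 0xD518
clock 5: out=0, reg = 0x6A8C
clock 6: out=0, reg = 0xB546

0xB546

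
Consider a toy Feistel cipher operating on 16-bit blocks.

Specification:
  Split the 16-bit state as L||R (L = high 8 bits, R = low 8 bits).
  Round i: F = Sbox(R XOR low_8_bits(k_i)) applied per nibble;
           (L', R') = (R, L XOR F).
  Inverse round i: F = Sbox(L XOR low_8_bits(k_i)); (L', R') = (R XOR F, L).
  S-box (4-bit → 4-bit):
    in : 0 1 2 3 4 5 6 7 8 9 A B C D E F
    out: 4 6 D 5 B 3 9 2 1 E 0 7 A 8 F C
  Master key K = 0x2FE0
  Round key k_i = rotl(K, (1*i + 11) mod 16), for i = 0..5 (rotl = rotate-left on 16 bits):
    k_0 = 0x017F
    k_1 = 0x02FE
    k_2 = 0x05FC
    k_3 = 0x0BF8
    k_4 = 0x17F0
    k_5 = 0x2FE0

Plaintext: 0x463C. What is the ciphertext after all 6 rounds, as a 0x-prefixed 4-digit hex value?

0x19DA

s_0 = plaintext = 0x463C
s_1 = Round(s_0, k_0) = 0x3CF3
s_2 = Round(s_1, k_1) = 0xF374
s_3 = Round(s_2, k_2) = 0x74E2
s_4 = Round(s_3, k_3) = 0xE214
s_5 = Round(s_4, k_4) = 0x1419
s_6 = Round(s_5, k_5) = 0x19DA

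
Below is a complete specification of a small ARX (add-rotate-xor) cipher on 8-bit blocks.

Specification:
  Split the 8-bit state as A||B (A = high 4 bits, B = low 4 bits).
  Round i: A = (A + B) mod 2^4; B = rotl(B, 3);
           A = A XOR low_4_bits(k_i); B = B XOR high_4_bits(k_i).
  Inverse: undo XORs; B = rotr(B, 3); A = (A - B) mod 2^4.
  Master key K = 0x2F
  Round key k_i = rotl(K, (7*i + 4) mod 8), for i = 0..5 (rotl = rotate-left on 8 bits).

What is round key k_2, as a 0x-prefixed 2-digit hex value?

0xBC

K = 0x2F
k_0 = rotl(K, (7*0+4) mod 8) = rotl(K, 4) = 0xF2
k_1 = rotl(K, (7*1+4) mod 8) = rotl(K, 3) = 0x79
k_2 = rotl(K, (7*2+4) mod 8) = rotl(K, 2) = 0xBC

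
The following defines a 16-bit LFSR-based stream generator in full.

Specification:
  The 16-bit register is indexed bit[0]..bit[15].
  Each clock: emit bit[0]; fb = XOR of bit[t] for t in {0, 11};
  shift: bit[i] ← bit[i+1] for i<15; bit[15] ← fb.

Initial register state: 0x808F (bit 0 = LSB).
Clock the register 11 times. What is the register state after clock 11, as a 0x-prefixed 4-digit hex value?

0xEFF0

reg_0 = 0x808F
clock 1: out=1, reg = 0xC047
clock 2: out=1, reg = 0xE023
clock 3: out=1, reg = 0xF011
clock 4: out=1, reg = 0xF808
clock 5: out=0, reg = 0xFC04
clock 6: out=0, reg = 0xFE02
clock 7: out=0, reg = 0xFF01
clock 8: out=1, reg = 0x7F80
clock 9: out=0, reg = 0xBFC0
clock 10: out=0, reg = 0xDFE0
clock 11: out=0, reg = 0xEFF0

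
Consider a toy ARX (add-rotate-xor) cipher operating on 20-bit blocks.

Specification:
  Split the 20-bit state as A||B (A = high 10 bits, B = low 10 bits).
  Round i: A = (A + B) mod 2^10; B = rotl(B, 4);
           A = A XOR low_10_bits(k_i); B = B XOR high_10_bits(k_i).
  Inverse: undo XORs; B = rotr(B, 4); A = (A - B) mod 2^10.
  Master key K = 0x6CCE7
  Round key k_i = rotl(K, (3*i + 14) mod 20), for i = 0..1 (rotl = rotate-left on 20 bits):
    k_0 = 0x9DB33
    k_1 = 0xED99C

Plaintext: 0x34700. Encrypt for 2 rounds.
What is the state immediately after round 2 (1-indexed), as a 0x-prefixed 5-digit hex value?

s_0 = plaintext = 0x34700
s_1 = Round(s_0, k_0) = 0x38A7A
s_2 = Round(s_1, k_1) = 0xB001F

0xB001F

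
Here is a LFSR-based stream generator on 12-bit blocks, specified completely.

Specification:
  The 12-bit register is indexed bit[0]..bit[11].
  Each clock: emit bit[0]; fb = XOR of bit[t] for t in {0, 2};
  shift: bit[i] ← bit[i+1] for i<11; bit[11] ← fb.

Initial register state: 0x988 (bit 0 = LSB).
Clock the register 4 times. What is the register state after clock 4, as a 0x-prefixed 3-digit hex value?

0xA98

reg_0 = 0x988
clock 1: out=0, reg = 0x4C4
clock 2: out=0, reg = 0xA62
clock 3: out=0, reg = 0x531
clock 4: out=1, reg = 0xA98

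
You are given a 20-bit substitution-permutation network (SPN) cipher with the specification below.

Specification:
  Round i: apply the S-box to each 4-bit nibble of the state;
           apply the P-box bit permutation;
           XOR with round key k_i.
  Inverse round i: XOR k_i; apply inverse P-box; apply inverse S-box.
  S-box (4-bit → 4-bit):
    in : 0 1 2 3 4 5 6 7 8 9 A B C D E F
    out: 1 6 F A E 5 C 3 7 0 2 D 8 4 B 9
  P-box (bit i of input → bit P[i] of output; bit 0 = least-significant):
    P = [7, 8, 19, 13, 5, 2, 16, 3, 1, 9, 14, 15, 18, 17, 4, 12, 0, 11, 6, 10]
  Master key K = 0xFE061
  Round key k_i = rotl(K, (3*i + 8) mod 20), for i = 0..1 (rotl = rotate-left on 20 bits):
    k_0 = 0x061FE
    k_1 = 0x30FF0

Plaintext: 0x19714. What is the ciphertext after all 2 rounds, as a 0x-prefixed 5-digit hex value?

s_0 = plaintext = 0x19714
s_1 = Round(s_0, k_0) = 0x94AB8
s_2 = Round(s_1, k_1) = 0x81C48

0x81C48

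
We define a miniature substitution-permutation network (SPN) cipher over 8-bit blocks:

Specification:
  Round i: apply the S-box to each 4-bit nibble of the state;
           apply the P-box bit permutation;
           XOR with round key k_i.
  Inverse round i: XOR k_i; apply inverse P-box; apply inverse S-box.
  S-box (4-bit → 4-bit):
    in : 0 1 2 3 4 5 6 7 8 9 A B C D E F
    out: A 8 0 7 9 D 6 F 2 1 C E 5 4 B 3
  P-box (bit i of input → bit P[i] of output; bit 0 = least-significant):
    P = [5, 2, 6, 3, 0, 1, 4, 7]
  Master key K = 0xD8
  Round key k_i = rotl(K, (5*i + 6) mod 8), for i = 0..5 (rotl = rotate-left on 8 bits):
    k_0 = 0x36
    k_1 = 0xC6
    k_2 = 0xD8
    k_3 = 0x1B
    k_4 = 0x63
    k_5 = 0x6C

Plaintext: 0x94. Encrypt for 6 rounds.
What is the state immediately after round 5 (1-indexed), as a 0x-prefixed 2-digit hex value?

s_0 = plaintext = 0x94
s_1 = Round(s_0, k_0) = 0x1F
s_2 = Round(s_1, k_1) = 0x62
s_3 = Round(s_2, k_2) = 0xCA
s_4 = Round(s_3, k_3) = 0x42
s_5 = Round(s_4, k_4) = 0xE2
s_6 = Round(s_5, k_5) = 0xEF

0xE2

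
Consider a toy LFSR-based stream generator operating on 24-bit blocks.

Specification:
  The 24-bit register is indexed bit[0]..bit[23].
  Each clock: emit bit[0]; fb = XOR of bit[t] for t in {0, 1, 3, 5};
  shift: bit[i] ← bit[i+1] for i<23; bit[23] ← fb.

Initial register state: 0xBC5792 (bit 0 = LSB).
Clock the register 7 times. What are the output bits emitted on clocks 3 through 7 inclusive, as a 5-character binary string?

reg_0 = 0xBC5792
clock 1: out=0, reg = 0xDE2BC9
clock 2: out=1, reg = 0x6F15E4
clock 3: out=0, reg = 0xB78AF2
clock 4: out=0, reg = 0x5BC579
clock 5: out=1, reg = 0xADE2BC
clock 6: out=0, reg = 0x56F15E
clock 7: out=0, reg = 0x2B78AF

00100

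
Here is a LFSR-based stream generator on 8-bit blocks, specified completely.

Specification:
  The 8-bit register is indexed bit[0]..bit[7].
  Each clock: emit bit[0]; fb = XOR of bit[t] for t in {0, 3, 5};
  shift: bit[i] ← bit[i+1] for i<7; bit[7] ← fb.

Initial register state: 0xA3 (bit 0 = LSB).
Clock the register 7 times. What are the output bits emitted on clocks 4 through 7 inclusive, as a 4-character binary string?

reg_0 = 0xA3
clock 1: out=1, reg = 0x51
clock 2: out=1, reg = 0xA8
clock 3: out=0, reg = 0x54
clock 4: out=0, reg = 0x2A
clock 5: out=0, reg = 0x15
clock 6: out=1, reg = 0x8A
clock 7: out=0, reg = 0xC5

0010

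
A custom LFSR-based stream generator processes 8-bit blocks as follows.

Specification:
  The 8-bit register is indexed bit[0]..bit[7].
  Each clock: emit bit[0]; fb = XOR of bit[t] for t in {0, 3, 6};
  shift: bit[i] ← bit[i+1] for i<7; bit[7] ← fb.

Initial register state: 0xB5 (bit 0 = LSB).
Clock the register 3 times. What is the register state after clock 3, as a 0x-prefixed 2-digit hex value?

0xB6

reg_0 = 0xB5
clock 1: out=1, reg = 0xDA
clock 2: out=0, reg = 0x6D
clock 3: out=1, reg = 0xB6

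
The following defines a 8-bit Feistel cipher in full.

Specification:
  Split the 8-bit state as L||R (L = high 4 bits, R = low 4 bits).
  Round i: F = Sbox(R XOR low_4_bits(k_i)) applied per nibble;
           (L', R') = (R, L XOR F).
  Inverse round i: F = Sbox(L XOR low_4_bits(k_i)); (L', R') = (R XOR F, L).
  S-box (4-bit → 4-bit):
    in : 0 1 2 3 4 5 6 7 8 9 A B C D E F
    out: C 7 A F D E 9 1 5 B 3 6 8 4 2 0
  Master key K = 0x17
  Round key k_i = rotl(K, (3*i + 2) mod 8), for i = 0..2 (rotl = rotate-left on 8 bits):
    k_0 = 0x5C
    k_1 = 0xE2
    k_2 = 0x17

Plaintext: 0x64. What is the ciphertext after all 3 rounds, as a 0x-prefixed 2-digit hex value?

s_0 = plaintext = 0x64
s_1 = Round(s_0, k_0) = 0x43
s_2 = Round(s_1, k_1) = 0x33
s_3 = Round(s_2, k_2) = 0x3E

0x3E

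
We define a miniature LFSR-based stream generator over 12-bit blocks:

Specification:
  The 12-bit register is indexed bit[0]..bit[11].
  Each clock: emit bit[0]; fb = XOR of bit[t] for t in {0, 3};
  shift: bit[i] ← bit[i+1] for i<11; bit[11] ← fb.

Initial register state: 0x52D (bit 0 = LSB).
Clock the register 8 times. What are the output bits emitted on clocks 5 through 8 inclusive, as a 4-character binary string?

0100

reg_0 = 0x52D
clock 1: out=1, reg = 0x296
clock 2: out=0, reg = 0x14B
clock 3: out=1, reg = 0x0A5
clock 4: out=1, reg = 0x852
clock 5: out=0, reg = 0x429
clock 6: out=1, reg = 0x214
clock 7: out=0, reg = 0x10A
clock 8: out=0, reg = 0x885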